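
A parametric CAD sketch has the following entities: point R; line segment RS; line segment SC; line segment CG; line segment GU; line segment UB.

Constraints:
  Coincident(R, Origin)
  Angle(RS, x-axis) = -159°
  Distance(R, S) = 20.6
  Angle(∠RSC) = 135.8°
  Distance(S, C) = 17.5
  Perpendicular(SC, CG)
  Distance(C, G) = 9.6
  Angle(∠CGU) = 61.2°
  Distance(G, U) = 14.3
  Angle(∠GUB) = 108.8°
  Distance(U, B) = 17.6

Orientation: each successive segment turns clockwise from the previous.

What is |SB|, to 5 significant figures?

16.679

R is at the origin; RS runs at -159.0° with length 20.6, so S = (-19.232, -7.3824). ∠RSC = 135.8° gives SC at 156.80° from the x-axis; with |SC| = 17.5, C = (-35.317, -0.48840). The perpendicularity gives CG at right angles to SC, so CG runs at 66.800°; with |CG| = 9.6, G = (-31.535, 8.3353). ∠CGU = 61.2° gives GU at -52.000° from the x-axis; with |GU| = 14.3, U = (-22.731, -2.9333). ∠GUB = 108.8° gives UB at -123.20° from the x-axis; with |UB| = 17.6, B = (-32.368, -17.660). Then |SB| = |B − S| = 16.679.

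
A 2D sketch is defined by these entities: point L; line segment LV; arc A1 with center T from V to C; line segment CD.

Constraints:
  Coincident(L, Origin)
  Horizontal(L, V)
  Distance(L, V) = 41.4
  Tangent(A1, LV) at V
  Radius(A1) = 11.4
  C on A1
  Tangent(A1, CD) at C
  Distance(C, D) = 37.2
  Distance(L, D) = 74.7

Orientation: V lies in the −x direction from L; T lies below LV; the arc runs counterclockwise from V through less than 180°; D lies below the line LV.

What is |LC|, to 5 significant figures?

53.514

L is at the origin; L and V share the same y with |LV| = 41.4 and V on the −x side, so V = (-41.400, 0.0000). Since A1 is tangent to LV there, TV ⟂ LV, so T = V + (0, -11.4) = (-41.400, -11.400). Since TC ⟂ CD (tangency), |TD| = √(11.4² + 37.2²) = 38.908 regardless of where C sits on A1. So D lies on both circle(L, 74.7) and circle(T, 38.908); the below-LV intersection is D = (-58.635, -46.282). C is the foot of the tangent from D: C = (-52.652, -9.5664).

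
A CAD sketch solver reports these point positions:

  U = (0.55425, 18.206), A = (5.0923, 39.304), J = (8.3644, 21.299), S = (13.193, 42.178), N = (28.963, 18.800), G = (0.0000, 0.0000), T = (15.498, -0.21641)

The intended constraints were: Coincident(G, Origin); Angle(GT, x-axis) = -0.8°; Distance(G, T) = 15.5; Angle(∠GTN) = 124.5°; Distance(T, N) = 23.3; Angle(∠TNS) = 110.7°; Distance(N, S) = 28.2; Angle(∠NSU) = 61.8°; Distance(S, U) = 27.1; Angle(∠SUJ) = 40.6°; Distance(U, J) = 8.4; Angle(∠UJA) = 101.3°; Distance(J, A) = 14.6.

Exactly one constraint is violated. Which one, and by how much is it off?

Distance(J, A) = 14.6 — off by 3.70.

G = (0.00, 0.00) ✓; GT at -0.8000° ✓; |GT| = 15.50 ✓; ∠GTN = 124.5° ✓; |TN| = 23.30 ✓; ∠TNS = 110.7° ✓; |NS| = 28.20 ✓; ∠NSU = 61.80° ✓; |SU| = 27.10 ✓; ∠SUJ = 40.60° ✓; |UJ| = 8.400 ✓; ∠UJA = 101.3° ✓; |JA| = 18.30 ✗.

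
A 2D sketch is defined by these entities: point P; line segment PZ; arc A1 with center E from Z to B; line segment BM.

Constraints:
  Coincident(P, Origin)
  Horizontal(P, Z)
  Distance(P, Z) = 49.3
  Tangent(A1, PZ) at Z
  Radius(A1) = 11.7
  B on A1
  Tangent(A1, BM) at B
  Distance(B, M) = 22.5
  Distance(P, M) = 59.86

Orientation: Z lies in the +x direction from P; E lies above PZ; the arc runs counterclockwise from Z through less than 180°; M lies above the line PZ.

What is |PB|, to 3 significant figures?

61.8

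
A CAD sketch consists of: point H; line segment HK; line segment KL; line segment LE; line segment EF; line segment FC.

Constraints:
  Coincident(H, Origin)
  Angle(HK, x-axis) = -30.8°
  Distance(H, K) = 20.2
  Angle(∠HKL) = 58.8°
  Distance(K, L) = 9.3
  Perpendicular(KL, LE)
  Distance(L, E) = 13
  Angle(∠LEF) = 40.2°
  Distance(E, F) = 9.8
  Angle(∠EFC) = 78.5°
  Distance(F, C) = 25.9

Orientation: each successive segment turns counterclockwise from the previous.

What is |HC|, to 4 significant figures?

28.59

H is at the origin; HK runs at -30.8° with length 20.2, so K = (17.35, -10.34). ∠HKL = 58.8° gives KL at 90.40° from the x-axis; with |KL| = 9.3, L = (17.29, -1.043). The perpendicularity gives LE at right angles to KL, so LE runs at -179.6°; with |LE| = 13.0, E = (4.286, -1.134). ∠LEF = 40.2° gives EF at -39.80° from the x-axis; with |EF| = 9.8, F = (11.82, -7.407). ∠EFC = 78.5° gives FC at 61.70° from the x-axis; with |FC| = 25.9, C = (24.09, 15.40). Then |HC| = |C − H| = 28.59.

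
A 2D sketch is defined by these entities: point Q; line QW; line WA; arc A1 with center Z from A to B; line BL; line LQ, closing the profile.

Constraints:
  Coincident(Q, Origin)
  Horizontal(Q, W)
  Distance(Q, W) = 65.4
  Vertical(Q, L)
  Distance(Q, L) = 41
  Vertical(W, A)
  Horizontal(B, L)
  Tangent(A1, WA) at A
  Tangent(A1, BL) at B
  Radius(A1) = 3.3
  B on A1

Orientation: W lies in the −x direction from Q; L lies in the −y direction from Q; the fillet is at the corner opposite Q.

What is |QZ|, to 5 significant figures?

72.648

Q is at the origin; QW is horizontal with |QW| = 65.4 and W on the −x side, so W = (-65.400, 0.0000). Q and L share the same x with |QL| = 41.0 and L on the −y side, so L = (0.0000, -41.000). The virtual corner opposite Q is at (-65.400, -41.000). Tangency of A1 to WA means the radius ZA is perpendicular to WA and tangency of A1 to BL means the radius ZB is perpendicular to BL, with radius 3.3, so the center Z sits 3.3 in from both sides at Z = (-62.100, -37.700). Then |QZ| = |Z − Q| = 72.648.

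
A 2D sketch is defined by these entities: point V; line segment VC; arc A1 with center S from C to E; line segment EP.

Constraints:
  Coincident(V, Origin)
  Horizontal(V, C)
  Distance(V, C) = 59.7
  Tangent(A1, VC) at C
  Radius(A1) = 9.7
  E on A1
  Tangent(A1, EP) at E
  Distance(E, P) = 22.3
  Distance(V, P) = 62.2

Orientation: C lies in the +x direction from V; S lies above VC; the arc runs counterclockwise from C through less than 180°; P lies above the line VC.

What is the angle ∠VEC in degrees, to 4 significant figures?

51.71°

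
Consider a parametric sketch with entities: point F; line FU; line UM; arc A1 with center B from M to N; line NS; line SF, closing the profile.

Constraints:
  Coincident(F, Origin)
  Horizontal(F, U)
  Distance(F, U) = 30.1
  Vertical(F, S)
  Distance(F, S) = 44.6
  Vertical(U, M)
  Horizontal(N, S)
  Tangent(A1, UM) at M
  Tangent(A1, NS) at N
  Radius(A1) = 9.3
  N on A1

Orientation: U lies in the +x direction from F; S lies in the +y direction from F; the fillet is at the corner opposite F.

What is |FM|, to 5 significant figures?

46.391

The virtual corner opposite F is at (30.100, 44.600). Since A1 is tangent to UM there, BM ⟂ UM and the tangent condition forces BN to be normal to NS, with radius 9.3, so the center B sits 9.3 in from both sides at B = (20.800, 35.300). That places the tangent points at M = (30.100, 35.300) on UM and N = (20.800, 44.600) on NS. Then |FM| = |M − F| = 46.391.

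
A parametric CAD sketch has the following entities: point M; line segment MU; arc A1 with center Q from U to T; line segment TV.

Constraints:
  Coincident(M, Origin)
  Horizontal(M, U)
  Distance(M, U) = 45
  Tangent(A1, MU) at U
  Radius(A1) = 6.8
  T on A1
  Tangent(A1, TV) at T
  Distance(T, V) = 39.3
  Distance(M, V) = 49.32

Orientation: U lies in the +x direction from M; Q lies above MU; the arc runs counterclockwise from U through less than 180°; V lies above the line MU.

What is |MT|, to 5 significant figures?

51.532

Checks: ∠(QU, UM) = 90.00° ✓; |QT| = 6.800 ✓; ∠(QT, TV) = 90.00° ✓; |TV| = 39.30 ✓; |MV| = 49.32 ✓.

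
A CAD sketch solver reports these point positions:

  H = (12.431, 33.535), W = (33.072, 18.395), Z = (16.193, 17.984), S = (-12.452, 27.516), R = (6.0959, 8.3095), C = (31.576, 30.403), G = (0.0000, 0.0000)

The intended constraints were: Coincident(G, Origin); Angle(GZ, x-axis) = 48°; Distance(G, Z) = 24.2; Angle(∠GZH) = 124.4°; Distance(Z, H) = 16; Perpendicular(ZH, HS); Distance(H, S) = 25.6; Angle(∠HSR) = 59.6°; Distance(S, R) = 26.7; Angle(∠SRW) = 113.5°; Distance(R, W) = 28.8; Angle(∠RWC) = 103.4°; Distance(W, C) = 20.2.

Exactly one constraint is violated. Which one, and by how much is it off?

Distance(W, C) = 20.2 — off by 8.10.

G = (0.00, 0.00) ✓; GZ at 48.00° ✓; |GZ| = 24.20 ✓; ∠GZH = 124.4° ✓; |ZH| = 16.00 ✓; ∠(ZH, HS) = 90.00° ✓; |HS| = 25.60 ✓; ∠HSR = 59.60° ✓; |SR| = 26.70 ✓; ∠SRW = 113.5° ✓; |RW| = 28.80 ✓; ∠RWC = 103.4° ✓; |WC| = 12.10 ✗.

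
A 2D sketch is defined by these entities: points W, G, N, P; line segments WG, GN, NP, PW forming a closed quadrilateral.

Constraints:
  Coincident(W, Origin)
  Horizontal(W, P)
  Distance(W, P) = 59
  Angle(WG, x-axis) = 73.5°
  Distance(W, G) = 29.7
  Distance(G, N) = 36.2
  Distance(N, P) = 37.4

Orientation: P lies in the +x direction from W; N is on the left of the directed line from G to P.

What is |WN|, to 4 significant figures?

55.93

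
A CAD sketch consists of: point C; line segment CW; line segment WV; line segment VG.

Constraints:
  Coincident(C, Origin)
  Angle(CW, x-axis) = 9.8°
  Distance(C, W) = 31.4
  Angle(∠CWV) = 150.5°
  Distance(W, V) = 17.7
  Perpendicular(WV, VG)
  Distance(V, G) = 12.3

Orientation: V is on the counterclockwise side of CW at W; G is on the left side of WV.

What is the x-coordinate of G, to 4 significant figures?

36.85

C is at the origin; CW runs at 9.8° with length 31.4, so W = 31.4·(cos 9.8°, sin 9.8°) = (30.94, 5.345). ∠CWV = 150.5°, so WV runs at 9.8° + (180° − 150.5°) = 39.30° from the x-axis; with |WV| = 17.7, V = W + 17.7·(cos 39.30°, sin 39.30°) = (44.64, 16.56). WV ⟂ VG; with |VG| = 12.3 on the left of WV, G = V + 12.3·(-0.6334, 0.7738) = (36.85, 26.07). So G.x = 36.85.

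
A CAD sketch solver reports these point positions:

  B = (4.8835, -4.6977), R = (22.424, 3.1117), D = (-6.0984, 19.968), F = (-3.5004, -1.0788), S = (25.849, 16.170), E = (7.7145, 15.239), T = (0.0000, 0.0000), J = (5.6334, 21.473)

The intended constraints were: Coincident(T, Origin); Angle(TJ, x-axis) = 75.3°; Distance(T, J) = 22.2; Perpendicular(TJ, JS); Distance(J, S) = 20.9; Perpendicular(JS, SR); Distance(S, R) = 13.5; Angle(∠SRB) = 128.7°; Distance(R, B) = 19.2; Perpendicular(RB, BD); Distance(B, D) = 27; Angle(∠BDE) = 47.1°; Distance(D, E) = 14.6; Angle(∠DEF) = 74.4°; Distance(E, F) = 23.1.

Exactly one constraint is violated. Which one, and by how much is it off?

Distance(E, F) = 23.1 — off by 3.30.

T = (0.00, 0.00) ✓; TJ at 75.30° ✓; |TJ| = 22.20 ✓; ∠(TJ, JS) = 90.00° ✓; |JS| = 20.90 ✓; ∠(JS, SR) = 90.00° ✓; |SR| = 13.50 ✓; ∠SRB = 128.7° ✓; |RB| = 19.20 ✓; ∠(RB, BD) = 90.00° ✓; |BD| = 27.00 ✓; ∠BDE = 47.10° ✓; |DE| = 14.60 ✓; ∠DEF = 74.40° ✓; |EF| = 19.80 ✗.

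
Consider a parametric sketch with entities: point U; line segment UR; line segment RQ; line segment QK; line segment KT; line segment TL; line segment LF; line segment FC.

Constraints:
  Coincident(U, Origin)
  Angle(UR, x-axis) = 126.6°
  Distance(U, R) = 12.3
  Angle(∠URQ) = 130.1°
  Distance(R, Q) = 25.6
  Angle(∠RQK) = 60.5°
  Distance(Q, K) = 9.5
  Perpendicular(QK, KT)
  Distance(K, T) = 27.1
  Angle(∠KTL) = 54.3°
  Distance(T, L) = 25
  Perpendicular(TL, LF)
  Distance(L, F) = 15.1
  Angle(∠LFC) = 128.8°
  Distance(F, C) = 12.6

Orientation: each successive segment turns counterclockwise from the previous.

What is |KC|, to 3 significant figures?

1.17

U is at the origin; UR runs at 126.6° with length 12.3, so R = (-7.33, 9.87). ∠URQ = 130.1° gives RQ at 176° from the x-axis; with |RQ| = 25.6, Q = (-32.9, 11.4). ∠RQK = 60.5° gives QK at -64.0° from the x-axis; with |QK| = 9.5, K = (-28.7, 2.90). The perpendicularity gives KT at right angles to QK, so KT runs at 26.0°; with |KT| = 27.1, T = (-4.36, 14.8). ∠KTL = 54.3° gives TL at 152° from the x-axis; with |TL| = 25.0, L = (-26.4, 26.6). TL is perpendicular to LF, so LF runs at -118°; with |LF| = 15.1, F = (-33.5, 13.3). ∠LFC = 128.8° gives FC at -67.1° from the x-axis; with |FC| = 12.6, C = (-28.6, 1.73). Then |KC| = |C − K| = 1.17.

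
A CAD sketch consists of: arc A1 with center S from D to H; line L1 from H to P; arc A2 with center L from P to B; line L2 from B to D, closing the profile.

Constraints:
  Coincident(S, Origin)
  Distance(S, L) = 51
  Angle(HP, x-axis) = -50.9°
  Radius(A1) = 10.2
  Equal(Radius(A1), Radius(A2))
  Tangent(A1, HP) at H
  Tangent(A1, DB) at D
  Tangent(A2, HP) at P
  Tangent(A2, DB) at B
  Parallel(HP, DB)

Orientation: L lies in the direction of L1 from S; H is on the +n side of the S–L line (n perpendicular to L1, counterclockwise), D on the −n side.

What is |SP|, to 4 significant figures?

52.01

The slot axis is L1's direction at -50.9°, so u = (cos -50.9°, sin -50.9°) = (0.6307, -0.7760) and n = (−sin -50.9°, cos -50.9°) = (0.7760, 0.6307). S is at the origin and L lies 51.0 along u from S, so L = 51.0·u = (32.16, -39.58). Tangency of A1 to both parallel lines with radius 10.2 puts H and D at S ± 10.2·n: H = (7.916, 6.433), D = (-7.916, -6.433). Equal radii place P and B the same way about L: P = L + 10.2·n = (40.08, -33.15), B = L − 10.2·n = (24.25, -46.01). Then |SP| = |P − S| = 52.01.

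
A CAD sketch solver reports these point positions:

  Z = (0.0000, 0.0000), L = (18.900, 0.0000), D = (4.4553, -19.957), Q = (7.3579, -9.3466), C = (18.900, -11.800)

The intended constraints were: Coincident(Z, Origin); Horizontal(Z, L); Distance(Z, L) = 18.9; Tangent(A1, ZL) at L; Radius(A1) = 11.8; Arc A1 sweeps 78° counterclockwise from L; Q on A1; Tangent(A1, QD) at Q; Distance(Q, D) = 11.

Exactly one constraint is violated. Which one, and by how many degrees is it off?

Tangent(A1, QD) at Q — off by 3.30°.

Z = (0.00, 0.00) ✓; Z.y = 0.00, L.y = 0.00 ✓; |ZL| = 18.90 ✓; ∠(CL, LZ) = 90.00° ✓; |CL| = 11.80 ✓; bearing(C→Q) − bearing(C→L) = 78.00° ✓; |CQ| = 11.80 ✓; ∠(CQ, QD) = 93.30° ✗; |QD| = 11.00 ✓.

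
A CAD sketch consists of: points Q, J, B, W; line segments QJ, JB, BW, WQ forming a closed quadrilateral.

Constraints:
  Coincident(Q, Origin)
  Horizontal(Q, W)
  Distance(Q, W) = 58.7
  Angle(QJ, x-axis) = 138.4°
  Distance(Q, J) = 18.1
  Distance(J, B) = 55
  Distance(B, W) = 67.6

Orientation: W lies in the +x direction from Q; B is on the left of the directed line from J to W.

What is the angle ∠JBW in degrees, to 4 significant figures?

72.53°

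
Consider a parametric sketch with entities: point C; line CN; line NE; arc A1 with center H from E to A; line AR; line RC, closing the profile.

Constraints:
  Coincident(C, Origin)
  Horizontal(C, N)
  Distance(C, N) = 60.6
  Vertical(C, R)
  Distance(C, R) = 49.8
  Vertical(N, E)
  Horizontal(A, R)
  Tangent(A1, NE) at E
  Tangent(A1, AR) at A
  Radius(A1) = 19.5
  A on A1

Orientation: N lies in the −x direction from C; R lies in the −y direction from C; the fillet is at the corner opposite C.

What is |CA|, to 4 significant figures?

64.57

The virtual corner opposite C is at (-60.60, -49.80). Since A1 is tangent to NE there, HE ⟂ NE and since A1 is tangent to AR there, HA ⟂ AR, with radius 19.5, so the center H sits 19.5 in from both sides at H = (-41.10, -30.30). That places the tangent points at E = (-60.60, -30.30) on NE and A = (-41.10, -49.80) on AR. Then |CA| = |A − C| = 64.57.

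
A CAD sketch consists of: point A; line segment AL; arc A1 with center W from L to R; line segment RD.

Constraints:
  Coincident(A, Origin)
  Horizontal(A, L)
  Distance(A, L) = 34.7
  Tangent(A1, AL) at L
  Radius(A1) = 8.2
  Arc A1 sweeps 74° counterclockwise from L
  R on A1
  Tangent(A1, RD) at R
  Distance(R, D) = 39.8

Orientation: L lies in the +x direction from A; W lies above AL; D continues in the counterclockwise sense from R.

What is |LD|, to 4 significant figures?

48.05

A is at the origin; A and L share the same y with |AL| = 34.7 and L on the +x side, so L = (34.70, 0.000). Since A1 is tangent to AL there, WL ⟂ AL, so W = L + (0, 8.2) = (34.70, 8.200). On A1, L sits at bearing -90° from W; a 74° counterclockwise sweep puts R at bearing -16°, so R = W + 8.2·(cos -16°, sin -16°) = (42.58, 5.940). The tangent condition forces WR to be normal to RD, so RD runs along (−sin -16°, cos -16°); with |RD| = 39.8, D = (53.55, 44.20). Then |LD| = |D − L| = 48.05.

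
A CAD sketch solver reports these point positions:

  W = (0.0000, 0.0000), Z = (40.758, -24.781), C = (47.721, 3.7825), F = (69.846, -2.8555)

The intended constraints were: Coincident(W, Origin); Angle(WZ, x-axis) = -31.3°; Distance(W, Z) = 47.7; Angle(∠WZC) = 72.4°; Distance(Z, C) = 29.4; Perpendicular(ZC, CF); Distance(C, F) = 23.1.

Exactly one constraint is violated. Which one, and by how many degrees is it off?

Perpendicular(ZC, CF) — off by 3.00°.

W = (0.00, 0.00) ✓; WZ at -31.30° ✓; |WZ| = 47.70 ✓; ∠WZC = 72.40° ✓; |ZC| = 29.40 ✓; ∠(ZC, CF) = 93.00° ✗; |CF| = 23.10 ✓.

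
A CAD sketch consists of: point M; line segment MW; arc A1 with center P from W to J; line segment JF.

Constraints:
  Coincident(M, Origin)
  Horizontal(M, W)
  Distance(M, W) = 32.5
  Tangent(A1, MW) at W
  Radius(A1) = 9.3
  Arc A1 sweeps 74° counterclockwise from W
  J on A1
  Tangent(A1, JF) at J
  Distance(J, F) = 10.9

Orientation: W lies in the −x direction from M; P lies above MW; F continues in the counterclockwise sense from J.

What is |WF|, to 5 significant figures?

20.952

M is at the origin; M and W share the same y with |MW| = 32.5 and W on the −x side, so W = (-32.500, 0.0000). Since A1 is tangent to MW there, PW ⟂ MW, so P = W + (0, 9.3) = (-32.500, 9.3000). On A1, W sits at bearing -90° from P; a 74° counterclockwise sweep puts J at bearing -16°, so J = P + 9.3·(cos -16°, sin -16°) = (-23.560, 6.7366). The tangent condition forces PJ to be normal to JF, so JF runs along (−sin -16°, cos -16°); with |JF| = 10.9, F = (-20.556, 17.214). Then |WF| = |F − W| = 20.952.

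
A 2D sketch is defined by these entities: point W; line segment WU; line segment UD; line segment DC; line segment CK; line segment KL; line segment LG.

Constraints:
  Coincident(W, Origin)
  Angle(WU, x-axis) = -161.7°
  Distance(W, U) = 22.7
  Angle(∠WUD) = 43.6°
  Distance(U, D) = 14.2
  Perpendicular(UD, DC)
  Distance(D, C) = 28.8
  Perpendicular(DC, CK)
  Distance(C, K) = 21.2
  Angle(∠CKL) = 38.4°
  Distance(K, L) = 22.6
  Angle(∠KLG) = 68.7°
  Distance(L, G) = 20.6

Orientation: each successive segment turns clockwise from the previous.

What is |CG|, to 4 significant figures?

6.208

W is at the origin; WU runs at -161.7° with length 22.7, so U = (-21.55, -7.128). ∠WUD = 43.6° gives UD at 61.90° from the x-axis; with |UD| = 14.2, D = (-14.86, 5.399). UD is perpendicular to DC, so DC runs at -28.10°; with |DC| = 28.8, C = (10.54, -8.167). The perpendicularity gives CK at right angles to DC, so CK runs at -118.1°; with |CK| = 21.2, K = (0.5562, -26.87). ∠CKL = 38.4° gives KL at 100.3° from the x-axis; with |KL| = 22.6, L = (-3.485, -4.632). ∠KLG = 68.7° gives LG at -11.00° from the x-axis; with |LG| = 20.6, G = (16.74, -8.563). Then |CG| = |G − C| = 6.208.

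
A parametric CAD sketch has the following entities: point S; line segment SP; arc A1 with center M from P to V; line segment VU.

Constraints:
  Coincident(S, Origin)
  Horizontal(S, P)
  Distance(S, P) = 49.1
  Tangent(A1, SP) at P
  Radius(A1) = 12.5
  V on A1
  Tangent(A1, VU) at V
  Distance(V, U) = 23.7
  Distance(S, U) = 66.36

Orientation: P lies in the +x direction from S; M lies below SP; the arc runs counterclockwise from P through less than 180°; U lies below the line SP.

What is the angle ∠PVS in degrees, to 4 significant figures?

88.86°

S is at the origin; S and P share the same y with |SP| = 49.1 and P on the +x side, so P = (49.10, 0.000). The tangent condition forces MP to be normal to SP, so M = P + (0, -12.5) = (49.10, -12.50). Since MV ⟂ VU (tangency), |MU| = √(12.5² + 23.7²) = 26.79 regardless of where V sits on A1. So U lies on both circle(S, 66.36) and circle(M, 26.79); the below-SP intersection is U = (53.77, -38.88). V is the foot of the tangent from U: V = (39.23, -20.17).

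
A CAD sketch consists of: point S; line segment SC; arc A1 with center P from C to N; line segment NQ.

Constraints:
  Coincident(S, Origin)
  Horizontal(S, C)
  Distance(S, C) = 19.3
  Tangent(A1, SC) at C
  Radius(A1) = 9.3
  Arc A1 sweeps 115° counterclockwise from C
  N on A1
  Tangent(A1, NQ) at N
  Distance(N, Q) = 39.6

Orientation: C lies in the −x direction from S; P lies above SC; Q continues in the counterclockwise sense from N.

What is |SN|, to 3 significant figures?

17.1

A1 meets SC tangentially, so PC is at right angles to SC, so P = C + (0, 9.3) = (-19.3, 9.30). On A1, C sits at bearing -90° from P; a 115° counterclockwise sweep puts N at bearing 25°, so N = P + 9.3·(cos 25°, sin 25°) = (-10.9, 13.2). Then |SN| = |N − S| = 17.1.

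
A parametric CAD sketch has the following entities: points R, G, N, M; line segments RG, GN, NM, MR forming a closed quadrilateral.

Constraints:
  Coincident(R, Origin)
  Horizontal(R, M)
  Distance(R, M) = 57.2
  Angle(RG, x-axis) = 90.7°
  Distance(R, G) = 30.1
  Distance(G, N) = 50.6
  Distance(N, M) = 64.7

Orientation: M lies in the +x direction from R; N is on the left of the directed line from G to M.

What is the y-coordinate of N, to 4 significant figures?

62.05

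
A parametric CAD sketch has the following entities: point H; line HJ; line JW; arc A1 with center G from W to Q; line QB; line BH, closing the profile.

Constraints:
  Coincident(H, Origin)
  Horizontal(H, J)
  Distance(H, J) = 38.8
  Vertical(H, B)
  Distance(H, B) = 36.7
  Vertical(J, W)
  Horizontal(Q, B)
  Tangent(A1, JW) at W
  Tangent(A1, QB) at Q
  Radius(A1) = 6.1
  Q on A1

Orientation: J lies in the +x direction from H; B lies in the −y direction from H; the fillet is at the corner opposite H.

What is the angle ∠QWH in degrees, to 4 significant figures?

83.26°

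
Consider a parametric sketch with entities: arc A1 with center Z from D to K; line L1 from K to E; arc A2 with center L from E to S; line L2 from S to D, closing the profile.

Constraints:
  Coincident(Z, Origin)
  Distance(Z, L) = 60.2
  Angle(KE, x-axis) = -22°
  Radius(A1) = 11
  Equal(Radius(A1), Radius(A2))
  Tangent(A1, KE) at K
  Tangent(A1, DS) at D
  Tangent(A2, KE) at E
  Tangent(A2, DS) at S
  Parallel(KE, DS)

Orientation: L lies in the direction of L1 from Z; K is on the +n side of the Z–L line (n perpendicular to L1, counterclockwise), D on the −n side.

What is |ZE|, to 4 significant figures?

61.20

The slot axis is L1's direction at -22.0°, so u = (cos -22.0°, sin -22.0°) = (0.9272, -0.3746) and n = (−sin -22.0°, cos -22.0°) = (0.3746, 0.9272). Z is at the origin and L lies 60.2 along u from Z, so L = 60.2·u = (55.82, -22.55). Tangency of A1 to both parallel lines with radius 11.0 puts K and D at Z ± 11.0·n: K = (4.121, 10.20), D = (-4.121, -10.20). Equal radii place E and S the same way about L: E = L + 11.0·n = (59.94, -12.35), S = L − 11.0·n = (51.70, -32.75). Then |ZE| = |E − Z| = 61.20.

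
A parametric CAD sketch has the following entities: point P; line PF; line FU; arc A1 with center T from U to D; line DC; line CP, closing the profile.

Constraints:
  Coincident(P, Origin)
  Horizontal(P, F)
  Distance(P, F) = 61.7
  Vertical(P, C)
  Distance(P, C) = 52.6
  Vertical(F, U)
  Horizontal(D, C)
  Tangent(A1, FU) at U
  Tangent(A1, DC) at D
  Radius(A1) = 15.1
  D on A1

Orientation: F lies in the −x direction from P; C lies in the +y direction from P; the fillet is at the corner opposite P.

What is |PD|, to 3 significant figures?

70.3

The virtual corner opposite P is at (-61.7, 52.6). The tangent condition forces TU to be normal to FU and since A1 is tangent to DC there, TD ⟂ DC, with radius 15.1, so the center T sits 15.1 in from both sides at T = (-46.6, 37.5). That places the tangent points at U = (-61.7, 37.5) on FU and D = (-46.6, 52.6) on DC. Then |PD| = |D − P| = 70.3.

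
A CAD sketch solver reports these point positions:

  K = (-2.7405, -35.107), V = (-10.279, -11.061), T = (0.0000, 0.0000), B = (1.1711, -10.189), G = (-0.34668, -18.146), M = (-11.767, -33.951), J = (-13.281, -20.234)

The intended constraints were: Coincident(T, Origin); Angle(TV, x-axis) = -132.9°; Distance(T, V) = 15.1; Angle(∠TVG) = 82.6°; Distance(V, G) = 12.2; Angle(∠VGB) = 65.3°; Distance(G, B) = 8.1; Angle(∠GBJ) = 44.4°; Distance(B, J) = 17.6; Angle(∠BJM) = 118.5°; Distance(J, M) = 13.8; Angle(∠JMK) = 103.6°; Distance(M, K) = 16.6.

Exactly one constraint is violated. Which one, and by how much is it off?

Distance(M, K) = 16.6 — off by 7.50.

T = (0.00, 0.00) ✓; TV at -132.9° ✓; |TV| = 15.10 ✓; ∠TVG = 82.60° ✓; |VG| = 12.20 ✓; ∠VGB = 65.30° ✓; |GB| = 8.100 ✓; ∠GBJ = 44.40° ✓; |BJ| = 17.60 ✓; ∠BJM = 118.5° ✓; |JM| = 13.80 ✓; ∠JMK = 103.6° ✓; |MK| = 9.100 ✗.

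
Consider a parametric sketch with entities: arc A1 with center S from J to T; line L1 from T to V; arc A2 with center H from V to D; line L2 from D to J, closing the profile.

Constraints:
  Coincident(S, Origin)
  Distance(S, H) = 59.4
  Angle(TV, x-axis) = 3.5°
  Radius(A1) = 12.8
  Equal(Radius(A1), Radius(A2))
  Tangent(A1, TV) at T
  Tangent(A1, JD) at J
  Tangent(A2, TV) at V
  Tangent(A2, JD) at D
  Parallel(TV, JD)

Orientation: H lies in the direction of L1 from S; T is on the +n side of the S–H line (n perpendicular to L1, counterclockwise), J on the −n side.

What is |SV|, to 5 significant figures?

60.763

The slot axis is L1's direction at 3.5°, so u = (cos 3.5°, sin 3.5°) = (0.99813, 0.061049) and n = (−sin 3.5°, cos 3.5°) = (-0.061049, 0.99813). S is at the origin and H lies 59.4 along u from S, so H = 59.4·u = (59.289, 3.6263). Tangency of A1 to both parallel lines with radius 12.8 puts T and J at S ± 12.8·n: T = (-0.78142, 12.776), J = (0.78142, -12.776). Equal radii place V and D the same way about H: V = H + 12.8·n = (58.508, 16.402), D = H − 12.8·n = (60.071, -9.1498). Then |SV| = |V − S| = 60.763.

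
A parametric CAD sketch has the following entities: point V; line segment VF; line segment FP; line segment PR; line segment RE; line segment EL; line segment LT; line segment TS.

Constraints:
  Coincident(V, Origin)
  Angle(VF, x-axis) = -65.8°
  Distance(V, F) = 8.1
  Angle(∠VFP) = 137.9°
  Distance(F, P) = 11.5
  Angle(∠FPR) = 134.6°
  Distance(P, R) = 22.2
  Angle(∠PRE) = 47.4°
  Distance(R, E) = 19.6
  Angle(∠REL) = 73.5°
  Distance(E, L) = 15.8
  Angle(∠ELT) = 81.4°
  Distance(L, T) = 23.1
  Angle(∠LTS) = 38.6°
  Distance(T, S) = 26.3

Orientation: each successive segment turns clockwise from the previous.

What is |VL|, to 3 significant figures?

18.0

V is at the origin; VF runs at -65.8° with length 8.1, so F = (3.32, -7.39). ∠VFP = 137.9° gives FP at -108° from the x-axis; with |FP| = 11.5, P = (-0.214, -18.3). ∠FPR = 134.6° gives PR at -153° from the x-axis; with |PR| = 22.2, R = (-20.0, -28.3). ∠PRE = 47.4° gives RE at 74.1° from the x-axis; with |RE| = 19.6, E = (-14.7, -9.46). ∠REL = 73.5° gives EL at -32.4° from the x-axis; with |EL| = 15.8, L = (-1.34, -17.9). Then |VL| = |L − V| = 18.0.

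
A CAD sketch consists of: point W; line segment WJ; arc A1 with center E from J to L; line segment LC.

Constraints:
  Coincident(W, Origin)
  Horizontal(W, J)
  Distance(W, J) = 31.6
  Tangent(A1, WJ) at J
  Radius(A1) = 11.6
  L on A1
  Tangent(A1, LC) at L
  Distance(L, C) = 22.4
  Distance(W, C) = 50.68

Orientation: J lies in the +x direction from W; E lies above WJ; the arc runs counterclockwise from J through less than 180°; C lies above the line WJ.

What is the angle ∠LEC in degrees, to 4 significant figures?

62.62°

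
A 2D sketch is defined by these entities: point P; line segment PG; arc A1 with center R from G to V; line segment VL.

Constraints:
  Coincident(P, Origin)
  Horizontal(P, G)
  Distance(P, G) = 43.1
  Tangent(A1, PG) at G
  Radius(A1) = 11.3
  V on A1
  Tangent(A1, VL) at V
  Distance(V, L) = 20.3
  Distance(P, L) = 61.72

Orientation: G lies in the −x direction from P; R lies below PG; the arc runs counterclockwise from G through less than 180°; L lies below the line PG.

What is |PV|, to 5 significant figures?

55.740

Checks: |RV| = 11.30 ✓; ∠(RV, VL) = 90.00° ✓; |VL| = 20.30 ✓; |PL| = 61.72 ✓.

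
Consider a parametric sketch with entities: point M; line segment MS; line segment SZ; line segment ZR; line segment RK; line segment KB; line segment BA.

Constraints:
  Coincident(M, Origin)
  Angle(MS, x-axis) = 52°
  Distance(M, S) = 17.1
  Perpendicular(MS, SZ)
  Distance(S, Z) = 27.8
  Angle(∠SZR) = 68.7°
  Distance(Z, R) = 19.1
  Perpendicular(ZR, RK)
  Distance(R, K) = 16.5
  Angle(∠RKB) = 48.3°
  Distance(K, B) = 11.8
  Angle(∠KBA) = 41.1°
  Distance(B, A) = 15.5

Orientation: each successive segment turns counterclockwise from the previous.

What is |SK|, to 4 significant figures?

13.02

M is at the origin; MS runs at 52.0° with length 17.1, so S = (10.53, 13.47). MS is perpendicular to SZ, so SZ runs at 142.0°; with |SZ| = 27.8, Z = (-11.38, 30.59). ∠SZR = 68.7° gives ZR at -106.7° from the x-axis; with |ZR| = 19.1, R = (-16.87, 12.30). ZR is perpendicular to RK, so RK runs at -16.70°; with |RK| = 16.5, K = (-1.063, 7.555). Then |SK| = |K − S| = 13.02.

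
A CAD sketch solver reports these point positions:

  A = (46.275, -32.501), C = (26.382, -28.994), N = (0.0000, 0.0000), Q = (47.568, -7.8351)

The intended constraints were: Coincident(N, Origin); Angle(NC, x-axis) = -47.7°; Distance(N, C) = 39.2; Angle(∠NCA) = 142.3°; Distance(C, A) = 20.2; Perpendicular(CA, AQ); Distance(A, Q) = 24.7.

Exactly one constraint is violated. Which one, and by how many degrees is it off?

Perpendicular(CA, AQ) — off by 7.00°.

N = (0.00, 0.00) ✓; NC at -47.70° ✓; |NC| = 39.20 ✓; ∠NCA = 142.3° ✓; |CA| = 20.20 ✓; ∠(CA, AQ) = 97.00° ✗; |AQ| = 24.70 ✓.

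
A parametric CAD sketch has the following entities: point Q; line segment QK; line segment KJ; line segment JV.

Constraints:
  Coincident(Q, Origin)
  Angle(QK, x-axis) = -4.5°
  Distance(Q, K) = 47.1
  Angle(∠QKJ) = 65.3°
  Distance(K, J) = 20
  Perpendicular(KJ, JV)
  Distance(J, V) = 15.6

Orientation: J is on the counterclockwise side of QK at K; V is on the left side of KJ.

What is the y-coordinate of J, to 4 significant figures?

15.07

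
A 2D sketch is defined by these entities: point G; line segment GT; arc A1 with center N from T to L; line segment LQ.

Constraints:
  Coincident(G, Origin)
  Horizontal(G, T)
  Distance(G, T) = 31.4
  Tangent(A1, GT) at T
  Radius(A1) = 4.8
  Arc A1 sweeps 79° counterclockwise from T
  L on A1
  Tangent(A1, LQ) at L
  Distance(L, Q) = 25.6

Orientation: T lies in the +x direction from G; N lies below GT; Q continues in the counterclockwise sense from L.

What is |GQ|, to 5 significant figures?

36.293

G is at the origin; G and T share the same y with |GT| = 31.4 and T on the +x side, so T = (31.400, 0.0000). Tangency of A1 to GT means the radius NT is perpendicular to GT, so N = T + (0, -4.8) = (31.400, -4.8000). On A1, T sits at bearing 90° from N; a 79° counterclockwise sweep puts L at bearing 169°, so L = N + 4.8·(cos 169°, sin 169°) = (26.688, -3.8841). The tangent condition forces NL to be normal to LQ, so LQ runs along (−sin 169°, cos 169°); with |LQ| = 25.6, Q = (21.803, -29.014). Then |GQ| = |Q − G| = 36.293.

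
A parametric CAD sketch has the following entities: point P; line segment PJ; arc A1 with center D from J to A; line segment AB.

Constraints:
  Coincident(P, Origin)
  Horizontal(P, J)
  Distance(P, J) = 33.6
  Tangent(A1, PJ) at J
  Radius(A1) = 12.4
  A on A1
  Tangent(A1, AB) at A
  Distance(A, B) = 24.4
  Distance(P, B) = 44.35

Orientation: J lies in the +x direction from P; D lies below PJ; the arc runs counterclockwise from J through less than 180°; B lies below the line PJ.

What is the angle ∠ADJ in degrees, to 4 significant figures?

94.79°

Checks: ∠(DJ, JP) = 90.00° ✓; |DJ| = 12.40 ✓; |DA| = 12.40 ✓; ∠(DA, AB) = 90.00° ✓; |AB| = 24.40 ✓; |PB| = 44.35 ✓.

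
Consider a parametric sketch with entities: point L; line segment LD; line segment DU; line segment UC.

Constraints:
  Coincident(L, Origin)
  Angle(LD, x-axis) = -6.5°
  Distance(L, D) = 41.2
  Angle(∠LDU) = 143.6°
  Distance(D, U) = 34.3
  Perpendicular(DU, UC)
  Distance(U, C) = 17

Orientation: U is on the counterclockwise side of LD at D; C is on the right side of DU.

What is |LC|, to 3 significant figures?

79.2

∠LDU = 143.6°, so DU runs at -6.5° + (180° − 143.6°) = 29.9° from the x-axis; with |DU| = 34.3, U = D + 34.3·(cos 29.9°, sin 29.9°) = (70.7, 12.4). DU is perpendicular to UC; with |UC| = 17.0 on the right of DU, C = U + 17.0·(0.498, -0.867) = (79.1, -2.30). Then |LC| = |C − L| = 79.2.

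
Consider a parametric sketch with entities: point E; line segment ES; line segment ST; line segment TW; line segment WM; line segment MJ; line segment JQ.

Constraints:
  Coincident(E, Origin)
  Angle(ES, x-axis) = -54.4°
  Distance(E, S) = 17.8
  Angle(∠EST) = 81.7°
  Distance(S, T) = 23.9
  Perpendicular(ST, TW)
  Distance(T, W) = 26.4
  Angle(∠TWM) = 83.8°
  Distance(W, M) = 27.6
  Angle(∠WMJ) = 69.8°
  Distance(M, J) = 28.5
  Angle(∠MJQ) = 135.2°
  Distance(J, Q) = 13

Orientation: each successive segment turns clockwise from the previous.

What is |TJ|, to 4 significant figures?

14.92

E is at the origin; ES runs at -54.4° with length 17.8, so S = (10.36, -14.47). ∠EST = 81.7° gives ST at -152.7° from the x-axis; with |ST| = 23.9, T = (-10.88, -25.43). ST ⟂ TW, so TW runs at 117.3°; with |TW| = 26.4, W = (-22.98, -1.975). ∠TWM = 83.8° gives WM at 21.10° from the x-axis; with |WM| = 27.6, M = (2.765, 7.960). ∠WMJ = 69.8° gives MJ at -89.10° from the x-axis; with |MJ| = 28.5, J = (3.213, -20.54). Then |TJ| = |J − T| = 14.92.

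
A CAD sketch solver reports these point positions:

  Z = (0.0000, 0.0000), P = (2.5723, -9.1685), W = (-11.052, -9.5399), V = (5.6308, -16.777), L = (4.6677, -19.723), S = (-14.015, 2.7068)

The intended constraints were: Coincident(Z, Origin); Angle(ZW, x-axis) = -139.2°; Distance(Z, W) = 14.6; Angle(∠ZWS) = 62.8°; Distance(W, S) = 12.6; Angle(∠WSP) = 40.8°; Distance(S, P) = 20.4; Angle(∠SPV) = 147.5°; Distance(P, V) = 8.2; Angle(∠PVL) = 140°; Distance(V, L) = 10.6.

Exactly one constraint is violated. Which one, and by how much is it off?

Distance(V, L) = 10.6 — off by 7.50.

Z = (0.00, 0.00) ✓; ZW at -139.2° ✓; |ZW| = 14.60 ✓; ∠ZWS = 62.80° ✓; |WS| = 12.60 ✓; ∠WSP = 40.80° ✓; |SP| = 20.40 ✓; ∠SPV = 147.5° ✓; |PV| = 8.200 ✓; ∠PVL = 140.0° ✓; |VL| = 3.099 ✗.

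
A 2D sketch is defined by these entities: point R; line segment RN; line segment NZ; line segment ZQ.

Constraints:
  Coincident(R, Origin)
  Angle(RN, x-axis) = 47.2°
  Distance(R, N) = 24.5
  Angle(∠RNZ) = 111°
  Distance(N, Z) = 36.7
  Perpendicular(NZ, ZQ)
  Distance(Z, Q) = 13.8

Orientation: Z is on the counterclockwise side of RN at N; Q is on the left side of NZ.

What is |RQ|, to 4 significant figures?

46.38

R is at the origin; RN runs at 47.2° with length 24.5, so N = 24.5·(cos 47.2°, sin 47.2°) = (16.65, 17.98). ∠RNZ = 111.0°, so NZ runs at 47.2° + (180° − 111.0°) = 116.2° from the x-axis; with |NZ| = 36.7, Z = N + 36.7·(cos 116.2°, sin 116.2°) = (0.4430, 50.91). The perpendicularity gives ZQ at right angles to NZ; with |ZQ| = 13.8 on the left of NZ, Q = Z + 13.8·(-0.8973, -0.4415) = (-11.94, 44.81). Then |RQ| = |Q − R| = 46.38.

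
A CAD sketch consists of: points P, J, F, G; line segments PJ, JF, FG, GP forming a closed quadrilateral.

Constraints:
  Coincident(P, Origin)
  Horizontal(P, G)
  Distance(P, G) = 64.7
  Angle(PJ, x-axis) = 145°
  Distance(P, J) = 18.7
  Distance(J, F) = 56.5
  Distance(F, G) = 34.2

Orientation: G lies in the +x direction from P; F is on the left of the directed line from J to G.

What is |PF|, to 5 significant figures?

46.115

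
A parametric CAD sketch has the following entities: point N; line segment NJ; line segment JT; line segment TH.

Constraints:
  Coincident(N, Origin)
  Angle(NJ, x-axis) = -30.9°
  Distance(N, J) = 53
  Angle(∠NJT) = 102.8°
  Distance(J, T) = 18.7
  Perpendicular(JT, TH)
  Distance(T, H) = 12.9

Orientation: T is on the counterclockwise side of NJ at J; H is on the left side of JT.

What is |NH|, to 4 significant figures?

49.30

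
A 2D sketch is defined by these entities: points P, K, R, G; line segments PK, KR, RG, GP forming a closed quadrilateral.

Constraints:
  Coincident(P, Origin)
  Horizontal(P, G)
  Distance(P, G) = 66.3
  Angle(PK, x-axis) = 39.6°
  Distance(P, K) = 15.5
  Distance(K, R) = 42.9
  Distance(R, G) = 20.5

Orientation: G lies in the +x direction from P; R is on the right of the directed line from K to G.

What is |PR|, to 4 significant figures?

50.52

Checks: |KR| = 42.90 ✓; |RG| = 20.50 ✓.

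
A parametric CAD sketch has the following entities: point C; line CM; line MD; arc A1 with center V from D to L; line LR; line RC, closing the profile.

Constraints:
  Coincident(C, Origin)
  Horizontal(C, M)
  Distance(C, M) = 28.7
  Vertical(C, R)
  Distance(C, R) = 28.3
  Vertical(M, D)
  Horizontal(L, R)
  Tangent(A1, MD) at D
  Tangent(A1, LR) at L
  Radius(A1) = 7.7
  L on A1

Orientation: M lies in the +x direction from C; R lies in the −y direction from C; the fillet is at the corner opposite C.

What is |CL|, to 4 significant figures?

35.24

The virtual corner opposite C is at (28.70, -28.30). Tangency of A1 to MD means the radius VD is perpendicular to MD and A1 meets LR tangentially, so VL is at right angles to LR, with radius 7.7, so the center V sits 7.7 in from both sides at V = (21.00, -20.60). That places the tangent points at D = (28.70, -20.60) on MD and L = (21.00, -28.30) on LR. Then |CL| = |L − C| = 35.24.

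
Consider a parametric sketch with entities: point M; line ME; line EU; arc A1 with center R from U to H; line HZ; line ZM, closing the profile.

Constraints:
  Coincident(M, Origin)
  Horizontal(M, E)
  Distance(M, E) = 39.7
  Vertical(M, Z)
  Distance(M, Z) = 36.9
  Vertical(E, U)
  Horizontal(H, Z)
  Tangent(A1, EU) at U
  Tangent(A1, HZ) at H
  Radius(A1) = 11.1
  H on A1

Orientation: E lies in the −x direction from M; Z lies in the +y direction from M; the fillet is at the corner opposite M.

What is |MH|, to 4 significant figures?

46.69

The virtual corner opposite M is at (-39.70, 36.90). A1 meets EU tangentially, so RU is at right angles to EU and A1 meets HZ tangentially, so RH is at right angles to HZ, with radius 11.1, so the center R sits 11.1 in from both sides at R = (-28.60, 25.80). That places the tangent points at U = (-39.70, 25.80) on EU and H = (-28.60, 36.90) on HZ. Then |MH| = |H − M| = 46.69.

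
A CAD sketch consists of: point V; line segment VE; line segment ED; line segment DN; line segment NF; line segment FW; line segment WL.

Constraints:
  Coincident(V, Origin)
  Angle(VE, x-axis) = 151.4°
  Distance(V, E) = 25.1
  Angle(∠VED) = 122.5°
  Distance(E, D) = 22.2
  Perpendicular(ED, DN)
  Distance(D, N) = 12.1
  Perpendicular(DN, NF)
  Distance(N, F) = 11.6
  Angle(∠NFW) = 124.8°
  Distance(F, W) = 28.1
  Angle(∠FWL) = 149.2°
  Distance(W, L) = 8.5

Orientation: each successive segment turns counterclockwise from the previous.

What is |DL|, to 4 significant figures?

34.28

∠NFW = 124.8° gives FW at 84.10° from the x-axis; with |FW| = 28.1, W = (-22.58, 24.25). ∠FWL = 149.2° gives WL at 114.9° from the x-axis; with |WL| = 8.5, L = (-26.16, 31.96). Then |DL| = |L − D| = 34.28.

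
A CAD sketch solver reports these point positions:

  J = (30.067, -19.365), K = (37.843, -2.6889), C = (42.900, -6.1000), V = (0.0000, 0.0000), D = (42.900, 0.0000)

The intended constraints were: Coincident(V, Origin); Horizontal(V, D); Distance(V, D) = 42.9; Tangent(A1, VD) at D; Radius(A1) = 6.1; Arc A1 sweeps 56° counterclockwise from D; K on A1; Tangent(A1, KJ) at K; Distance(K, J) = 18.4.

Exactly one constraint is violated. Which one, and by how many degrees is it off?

Tangent(A1, KJ) at K — off by 9.00°.

V = (0.00, 0.00) ✓; V.y = 0.00, D.y = 0.00 ✓; |VD| = 42.90 ✓; ∠(CD, DV) = 90.00° ✓; |CD| = 6.100 ✓; bearing(C→K) − bearing(C→D) = 56.00° ✓; |CK| = 6.100 ✓; ∠(CK, KJ) = 81.00° ✗; |KJ| = 18.40 ✓.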